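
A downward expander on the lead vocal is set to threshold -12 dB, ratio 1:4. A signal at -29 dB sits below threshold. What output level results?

The input is 17 dB below the -12 dB threshold.
A 1:4 expander multiplies undershoot by 4: 17 × 4 = 68 dB below threshold.
Output = -12 − 68 = -80 dB.

-80 dB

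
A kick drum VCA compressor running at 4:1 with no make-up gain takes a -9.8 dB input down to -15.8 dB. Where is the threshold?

Gain reduction = -9.8 − (-15.8) = 6 dB; output overshoot = GR / (R − 1) = 6 / 3 = 2 dB.
Threshold = output − output overshoot = -15.8 − 2 = -17.8 dB.

-17.8 dB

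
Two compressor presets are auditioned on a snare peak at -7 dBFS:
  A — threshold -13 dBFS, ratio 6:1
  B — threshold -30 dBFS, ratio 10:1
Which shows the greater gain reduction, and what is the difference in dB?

B, by 15.7 dB

A: overshoot 6 dB → output overshoot 1 dB → GR 5 dB.
B: overshoot 23 dB → output overshoot 2.3 dB → GR 20.7 dB.
B reduces 15.7 dB more.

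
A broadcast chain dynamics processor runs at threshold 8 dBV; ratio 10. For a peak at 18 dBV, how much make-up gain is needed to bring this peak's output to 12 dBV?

The peak compresses to 8 + 10/10 = 9 dBV.
To reach 12 dBV requires 12 − 9 = 3 dB of make-up.

3 dB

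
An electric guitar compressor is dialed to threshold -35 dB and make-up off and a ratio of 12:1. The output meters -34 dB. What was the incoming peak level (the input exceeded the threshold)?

Post-compression overshoot = -34 − (-35) = 1 dB.
Before 12:1 compression the overshoot was 1 × 12 = 12 dB, so input = -35 + 12 = -23 dB.

-23 dB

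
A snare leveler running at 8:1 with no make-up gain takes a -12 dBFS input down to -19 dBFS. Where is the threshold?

-20 dBFS

Gain reduction = -12 − (-19) = 7 dB; output overshoot = GR / (R − 1) = 7 / 7 = 1 dB.
Threshold = output − output overshoot = -19 − 1 = -20 dBFS.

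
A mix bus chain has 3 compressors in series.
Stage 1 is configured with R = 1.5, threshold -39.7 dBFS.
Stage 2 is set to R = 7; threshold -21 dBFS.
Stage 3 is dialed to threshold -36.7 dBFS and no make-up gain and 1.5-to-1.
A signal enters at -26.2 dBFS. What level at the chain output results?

Stage 1: -26.2 dBFS is 13.5 dB over -39.7 dBFS; at 1.5:1 that becomes 9 dB over, giving -30.7 dBFS.
Stage 2: below threshold (-30.7 ≤ -21); passes unchanged; output -30.7 dBFS.
Stage 3: -30.7 dBFS is 6 dB over -36.7 dBFS; at 1.5:1 that becomes 4 dB over, giving -32.7 dBFS.

-32.7 dBFS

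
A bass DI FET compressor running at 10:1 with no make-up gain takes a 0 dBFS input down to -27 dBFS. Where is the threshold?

-30 dBFS

Let T be the threshold. Output overshoot = (input overshoot)/R, so -27 − T = (0 − T)/10.
10·(-27 − T) = 0 − T → 9·T = -270 − 0 = -270.
T = -270/9 = -30 dBFS.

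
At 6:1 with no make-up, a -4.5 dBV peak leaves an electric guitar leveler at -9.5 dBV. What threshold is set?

Gain reduction = -4.5 − (-9.5) = 5 dB; output overshoot = GR / (R − 1) = 5 / 5 = 1 dB.
Threshold = output − output overshoot = -9.5 − 1 = -10.5 dBV.

-10.5 dBV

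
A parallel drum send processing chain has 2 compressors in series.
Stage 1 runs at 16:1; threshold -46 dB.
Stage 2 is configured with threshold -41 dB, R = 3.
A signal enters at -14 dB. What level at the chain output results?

Stage 1: overshoot 32 dB → 32/16 = 2 dB → -44 dB.
Stage 2: below threshold (-44 ≤ -41); passes unchanged; output -44 dB.

-44 dB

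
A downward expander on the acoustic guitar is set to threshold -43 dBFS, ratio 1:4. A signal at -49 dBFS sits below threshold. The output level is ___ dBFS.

-67 dBFS

Below threshold, a 1:4 expander applies gain = (4−1)×(T − x) of attenuation.
(4−1) × 6 = 18 dB, so output = -49 − 18 = -67 dBFS.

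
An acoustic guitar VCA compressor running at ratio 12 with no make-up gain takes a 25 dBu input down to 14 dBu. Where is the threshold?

Gain reduction = 25 − 14 = 11 dB; output overshoot = GR / (R − 1) = 11 / 11 = 1 dB.
Threshold = output − output overshoot = 14 − 1 = 13 dBu.

13 dBu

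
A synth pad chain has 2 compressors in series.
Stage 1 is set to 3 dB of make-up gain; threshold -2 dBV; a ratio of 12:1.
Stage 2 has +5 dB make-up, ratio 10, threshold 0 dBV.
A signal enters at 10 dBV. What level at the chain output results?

5.2 dBV

Stage 1: 10 dBV is 12 dB over -2 dBV; at 12:1 that becomes 1 dB over, giving -1 dBV; +3 dB make-up → 2 dBV.
Stage 2: 2 dBV is 2 dB over 0 dBV; at 10:1 that becomes 0.2 dB over, giving 0.2 dBV; +5 dB make-up → 5.2 dBV.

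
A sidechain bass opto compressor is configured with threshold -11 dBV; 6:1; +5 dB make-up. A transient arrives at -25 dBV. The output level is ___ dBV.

-20 dBV

-25 dBV is 14 dB below the -11 dBV threshold, so no gain reduction is applied.
Make-up gain adds 5 dB: -25 + 5 = -20 dBV.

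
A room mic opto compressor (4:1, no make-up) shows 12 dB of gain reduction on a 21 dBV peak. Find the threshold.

5 dBV

Gain reduction = 21 − 9 = 12 dB; output overshoot = GR / (R − 1) = 12 / 3 = 4 dB.
Threshold = output − output overshoot = 9 − 4 = 5 dBV.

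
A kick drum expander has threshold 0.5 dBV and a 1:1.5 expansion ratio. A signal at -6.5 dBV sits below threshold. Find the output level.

Undershoot = 0.5 − (-6.5) = 7 dB.
At 1:1.5, that expands to 10.5 dB under threshold.
Output = 0.5 − 10.5 = -10 dBV.

-10 dBV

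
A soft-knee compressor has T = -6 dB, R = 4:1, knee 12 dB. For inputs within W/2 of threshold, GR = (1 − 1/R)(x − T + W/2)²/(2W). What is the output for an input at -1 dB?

-4.78125 dB

x − T + W/2 = -1 − (-6) + 6 = 11.
GR = (1 − 1/4) × 11² / 24 = 0.75 × 121 / 24 = 3.78125 dB.
Output = -1 − 3.78125 = -4.78125 dB.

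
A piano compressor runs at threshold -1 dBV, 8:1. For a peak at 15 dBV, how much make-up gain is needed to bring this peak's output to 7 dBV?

6 dB

The peak compresses to -1 + 16/8 = 1 dBV.
To reach 7 dBV requires 7 − 1 = 6 dB of make-up.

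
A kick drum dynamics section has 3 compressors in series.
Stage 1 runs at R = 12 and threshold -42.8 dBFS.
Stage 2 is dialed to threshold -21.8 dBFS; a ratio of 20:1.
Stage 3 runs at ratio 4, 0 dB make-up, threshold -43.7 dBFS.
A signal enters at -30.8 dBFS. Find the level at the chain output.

-43.225 dBFS

Stage 1: 12 dB above -42.8 dBFS, reduced 12:1 to 1 dB above → -41.8 dBFS.
Stage 2: below threshold (-41.8 ≤ -21.8); passes unchanged; output -41.8 dBFS.
Stage 3: -41.8 dBFS is 1.9 dB over -43.7 dBFS; at 4:1 that becomes 0.475 dB over, giving -43.225 dBFS.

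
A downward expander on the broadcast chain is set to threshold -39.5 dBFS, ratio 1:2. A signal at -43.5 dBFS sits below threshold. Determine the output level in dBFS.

-47.5 dBFS

Undershoot = (-39.5) − (-43.5) = 4 dB.
At 1:2, that expands to 8 dB under threshold.
Output = -39.5 − 8 = -47.5 dBFS.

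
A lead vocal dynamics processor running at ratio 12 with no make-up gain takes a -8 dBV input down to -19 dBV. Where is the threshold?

Let T be the threshold. Output overshoot = (input overshoot)/R, so -19 − T = (-8 − T)/12.
12·(-19 − T) = -8 − T → 11·T = -228 − (-8) = -220.
T = -220/11 = -20 dBV.

-20 dBV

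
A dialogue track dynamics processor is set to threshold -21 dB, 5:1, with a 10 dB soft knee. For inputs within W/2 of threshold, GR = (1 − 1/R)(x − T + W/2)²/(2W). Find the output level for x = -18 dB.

-20.56 dB

x − T + W/2 = -18 − (-21) + 5 = 8.
GR = (1 − 1/5) × 8² / 20 = 0.8 × 64 / 20 = 2.56 dB.
Output = -18 − 2.56 = -20.56 dB.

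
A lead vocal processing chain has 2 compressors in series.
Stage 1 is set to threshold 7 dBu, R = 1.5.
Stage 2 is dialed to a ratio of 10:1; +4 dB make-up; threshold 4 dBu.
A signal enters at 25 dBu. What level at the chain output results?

Stage 1: overshoot 18 dB → 18/1.5 = 12 dB → 19 dBu.
Stage 2: 19 dBu is 15 dB over 4 dBu; at 10:1 that becomes 1.5 dB over, giving 5.5 dBu; +4 dB make-up → 9.5 dBu.

9.5 dBu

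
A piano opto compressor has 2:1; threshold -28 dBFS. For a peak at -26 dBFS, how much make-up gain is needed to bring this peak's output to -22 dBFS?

5 dB

The peak compresses to -28 + 2/2 = -27 dBFS.
To reach -22 dBFS requires -22 − (-27) = 5 dB of make-up.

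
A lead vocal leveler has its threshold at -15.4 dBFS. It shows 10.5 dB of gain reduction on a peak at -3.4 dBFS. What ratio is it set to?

Input overshoot = -3.4 − (-15.4) = 12 dB.
Output overshoot = 12 − 10.5 = 1.5 dB.
Ratio = input overshoot / output overshoot = 12 / 1.5 = 8.

8:1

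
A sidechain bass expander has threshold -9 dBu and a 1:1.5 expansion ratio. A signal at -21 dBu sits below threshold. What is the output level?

-27 dBu

Below threshold, a 1:1.5 expander applies gain = (1.5−1)×(T − x) of attenuation.
(1.5−1) × 12 = 6 dB, so output = -21 − 6 = -27 dBu.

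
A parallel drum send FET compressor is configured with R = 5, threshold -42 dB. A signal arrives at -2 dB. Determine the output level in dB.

Overshoot: -2 − (-42) = 40 dB.
At 5:1 the overshoot is divided by 5, leaving 8 dB above threshold.
Output = -42 + 8 = -34 dB.

-34 dB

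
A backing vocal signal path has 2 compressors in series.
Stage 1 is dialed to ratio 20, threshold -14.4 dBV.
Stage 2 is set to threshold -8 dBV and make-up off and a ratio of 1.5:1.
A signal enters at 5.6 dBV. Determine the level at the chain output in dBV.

-13.4 dBV

Stage 1: 5.6 dBV is 20 dB over -14.4 dBV; at 20:1 that becomes 1 dB over, giving -13.4 dBV.
Stage 2: below threshold (-13.4 ≤ -8); passes unchanged; output -13.4 dBV.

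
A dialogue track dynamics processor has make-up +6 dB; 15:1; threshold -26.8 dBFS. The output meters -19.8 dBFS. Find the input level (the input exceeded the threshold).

Remove make-up: -19.8 − 6 = -25.8 dBFS.
That's 1 dB above the -26.8 dBFS threshold.
Undo the ratio: input overshoot = 1 × 15 = 15 dB, giving input = -11.8 dBFS.

-11.8 dBFS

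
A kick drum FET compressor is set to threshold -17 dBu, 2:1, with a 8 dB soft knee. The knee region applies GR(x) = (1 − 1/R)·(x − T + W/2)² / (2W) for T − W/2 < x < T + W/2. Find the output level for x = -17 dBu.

-17.5 dBu

x − T + W/2 = -17 − (-17) + 4 = 4.
GR = (1 − 1/2) × 4² / 16 = 0.5 × 16 / 16 = 0.5 dB.
Output = -17 − 0.5 = -17.5 dBu.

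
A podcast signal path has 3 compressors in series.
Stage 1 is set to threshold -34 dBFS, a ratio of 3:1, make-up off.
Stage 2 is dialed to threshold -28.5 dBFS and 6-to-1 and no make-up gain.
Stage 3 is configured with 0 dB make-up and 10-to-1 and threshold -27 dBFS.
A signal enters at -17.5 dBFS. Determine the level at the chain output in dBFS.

-28.5 dBFS

Stage 1: -17.5 dBFS is 16.5 dB over -34 dBFS; at 3:1 that becomes 5.5 dB over, giving -28.5 dBFS.
Stage 2: below threshold (-28.5 ≤ -28.5); passes unchanged; output -28.5 dBFS.
Stage 3: -28.5 dBFS is at or below the -27 dBFS threshold — no compression; output -28.5 dBFS.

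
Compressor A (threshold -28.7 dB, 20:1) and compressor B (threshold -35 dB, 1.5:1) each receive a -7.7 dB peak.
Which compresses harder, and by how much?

A: 21 dB over, compressed to 1.05 dB over, so 19.95 dB of GR.
B: 27.3 dB over, compressed to 18.2 dB over, so 9.1 dB of GR.
A applies 10.85 dB more gain reduction.

A, by 10.85 dB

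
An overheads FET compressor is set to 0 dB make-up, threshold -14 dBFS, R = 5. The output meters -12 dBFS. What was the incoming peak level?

That's 2 dB above the -14 dBFS threshold.
Input overshoot = R × output overshoot = 10 dB → input = -14 + 10 = -4 dBFS.

-4 dBFS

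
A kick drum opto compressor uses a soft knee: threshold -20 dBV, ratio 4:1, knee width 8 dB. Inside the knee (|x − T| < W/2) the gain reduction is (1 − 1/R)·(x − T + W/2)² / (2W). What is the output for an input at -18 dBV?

-19.6875 dBV

x − T + W/2 = -18 − (-20) + 4 = 6.
GR = (1 − 1/4) × 6² / 16 = 0.75 × 36 / 16 = 1.6875 dB.
Output = -18 − 1.6875 = -19.6875 dBV.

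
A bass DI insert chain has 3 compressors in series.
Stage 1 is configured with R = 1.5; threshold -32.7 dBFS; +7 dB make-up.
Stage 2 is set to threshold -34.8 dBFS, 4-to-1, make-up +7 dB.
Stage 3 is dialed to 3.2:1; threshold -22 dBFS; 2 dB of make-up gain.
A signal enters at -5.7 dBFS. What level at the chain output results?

Stage 1: 27 dB above -32.7 dBFS, reduced 1.5:1 to 18 dB above → -14.7 dBFS; +7 dB make-up → -7.7 dBFS.
Stage 2: -7.7 dBFS is 27.1 dB over -34.8 dBFS; at 4:1 that becomes 6.775 dB over, giving -28.025 dBFS; +7 dB make-up → -21.025 dBFS.
Stage 3: -21.025 dBFS is 0.975 dB over -22 dBFS; at 3.2:1 that becomes 0.304688 dB over, giving -21.695312 dBFS; +2 dB make-up → -19.695312 dBFS.

-19.695312 dBFS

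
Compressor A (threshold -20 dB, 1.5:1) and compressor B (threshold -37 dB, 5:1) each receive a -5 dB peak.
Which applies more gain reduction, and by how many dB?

B, by 20.6 dB

A: overshoot 15 dB → output overshoot 10 dB → GR 5 dB.
B: overshoot 32 dB → output overshoot 6.4 dB → GR 25.6 dB.
B applies 20.6 dB more gain reduction.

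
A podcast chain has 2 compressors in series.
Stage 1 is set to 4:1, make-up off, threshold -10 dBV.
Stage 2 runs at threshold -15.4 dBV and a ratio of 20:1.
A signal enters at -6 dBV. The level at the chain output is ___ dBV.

-15.08 dBV

Stage 1: 4 dB above -10 dBV, reduced 4:1 to 1 dB above → -9 dBV.
Stage 2: 6.4 dB above -15.4 dBV, reduced 20:1 to 0.32 dB above → -15.08 dBV.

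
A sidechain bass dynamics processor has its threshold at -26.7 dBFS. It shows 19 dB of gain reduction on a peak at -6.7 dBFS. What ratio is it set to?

Input overshoot = -6.7 − (-26.7) = 20 dB.
Output overshoot = 20 − 19 = 1 dB.
Ratio = input overshoot / output overshoot = 20 / 1 = 20.

20:1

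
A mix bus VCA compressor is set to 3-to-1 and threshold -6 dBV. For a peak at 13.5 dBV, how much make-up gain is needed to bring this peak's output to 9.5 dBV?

The peak compresses to -6 + 19.5/3 = 0.5 dBV.
To reach 9.5 dBV requires 9.5 − 0.5 = 9 dB of make-up.

9 dB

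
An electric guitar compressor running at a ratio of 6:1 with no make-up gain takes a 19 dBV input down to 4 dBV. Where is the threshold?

1 dBV

Gain reduction = 19 − 4 = 15 dB; output overshoot = GR / (R − 1) = 15 / 5 = 3 dB.
Threshold = output − output overshoot = 4 − 3 = 1 dBV.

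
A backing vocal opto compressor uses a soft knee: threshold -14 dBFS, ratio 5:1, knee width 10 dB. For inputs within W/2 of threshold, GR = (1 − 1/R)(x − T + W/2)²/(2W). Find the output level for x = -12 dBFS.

x − T + W/2 = -12 − (-14) + 5 = 7.
GR = (1 − 1/5) × 7² / 20 = 0.8 × 49 / 20 = 1.96 dB.
Output = -12 − 1.96 = -13.96 dBFS.

-13.96 dBFS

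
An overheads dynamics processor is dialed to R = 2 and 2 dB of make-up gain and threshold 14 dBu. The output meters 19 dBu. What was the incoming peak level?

Before make-up, the level was 19 − 2 = 17 dBu.
The compressed level sits 17 − 14 = 3 dB over threshold.
Undo the ratio: input overshoot = 3 × 2 = 6 dB, giving input = 20 dBu.

20 dBu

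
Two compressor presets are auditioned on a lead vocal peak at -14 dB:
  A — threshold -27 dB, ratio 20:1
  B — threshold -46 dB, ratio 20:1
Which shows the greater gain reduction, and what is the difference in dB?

A: overshoot 13 dB → output overshoot 0.65 dB → GR 12.35 dB.
B: overshoot 32 dB → output overshoot 1.6 dB → GR 30.4 dB.
B reduces 18.05 dB more.

B, by 18.05 dB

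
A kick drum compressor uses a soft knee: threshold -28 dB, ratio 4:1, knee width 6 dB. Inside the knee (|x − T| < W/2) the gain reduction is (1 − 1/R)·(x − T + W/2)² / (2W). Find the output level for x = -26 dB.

-27.5625 dB

x − T + W/2 = -26 − (-28) + 3 = 5.
GR = (1 − 1/4) × 5² / 12 = 0.75 × 25 / 12 = 1.5625 dB.
Output = -26 − 1.5625 = -27.5625 dB.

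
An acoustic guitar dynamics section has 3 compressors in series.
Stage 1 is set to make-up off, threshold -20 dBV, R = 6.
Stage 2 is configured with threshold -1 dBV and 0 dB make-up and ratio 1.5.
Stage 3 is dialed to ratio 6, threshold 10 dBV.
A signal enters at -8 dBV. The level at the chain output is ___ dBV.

-18 dBV

Stage 1: -8 dBV is 12 dB over -20 dBV; at 6:1 that becomes 2 dB over, giving -18 dBV.
Stage 2: -18 dBV is at or below the -1 dBV threshold — no compression; output -18 dBV.
Stage 3: below threshold (-18 ≤ 10); passes unchanged; output -18 dBV.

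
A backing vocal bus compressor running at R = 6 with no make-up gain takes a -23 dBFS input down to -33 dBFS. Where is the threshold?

Let T be the threshold. Output overshoot = (input overshoot)/R, so -33 − T = (-23 − T)/6.
6·(-33 − T) = -23 − T → 5·T = -198 − (-23) = -175.
T = -175/5 = -35 dBFS.

-35 dBFS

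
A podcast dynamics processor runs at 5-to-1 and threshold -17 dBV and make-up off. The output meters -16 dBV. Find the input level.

That's 1 dB above the -17 dBV threshold.
Input overshoot = R × output overshoot = 5 dB → input = -17 + 5 = -12 dBV.

-12 dBV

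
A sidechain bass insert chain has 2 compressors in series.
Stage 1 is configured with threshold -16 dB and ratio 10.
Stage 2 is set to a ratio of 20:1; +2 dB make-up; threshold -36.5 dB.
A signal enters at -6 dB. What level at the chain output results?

Stage 1: 10 dB above -16 dB, reduced 10:1 to 1 dB above → -15 dB.
Stage 2: 21.5 dB above -36.5 dB, reduced 20:1 to 1.075 dB above → -35.425 dB; +2 dB make-up → -33.425 dB.

-33.425 dB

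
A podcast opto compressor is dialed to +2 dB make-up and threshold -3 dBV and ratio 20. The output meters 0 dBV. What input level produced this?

Remove make-up: 0 − 2 = -2 dBV.
Post-compression overshoot = -2 − (-3) = 1 dB.
Input overshoot = R × output overshoot = 20 dB → input = -3 + 20 = 17 dBV.

17 dBV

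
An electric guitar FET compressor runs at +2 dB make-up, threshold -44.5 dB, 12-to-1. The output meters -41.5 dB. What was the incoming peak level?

-32.5 dB

Before make-up, the level was -41.5 − 2 = -43.5 dB.
The compressed level sits -43.5 − (-44.5) = 1 dB over threshold.
Undo the ratio: input overshoot = 1 × 12 = 12 dB, giving input = -32.5 dB.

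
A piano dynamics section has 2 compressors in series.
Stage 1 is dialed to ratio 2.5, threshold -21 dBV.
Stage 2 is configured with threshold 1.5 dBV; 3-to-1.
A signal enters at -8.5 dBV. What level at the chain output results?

-16 dBV

Stage 1: overshoot 12.5 dB → 12.5/2.5 = 5 dB → -16 dBV.
Stage 2: -16 dBV is at or below the 1.5 dBV threshold — no compression; output -16 dBV.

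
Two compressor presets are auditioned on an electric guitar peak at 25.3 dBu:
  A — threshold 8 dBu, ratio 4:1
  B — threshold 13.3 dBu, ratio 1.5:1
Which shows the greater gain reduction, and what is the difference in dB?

A, by 8.975 dB

A: 17.3 dB over, compressed to 4.325 dB over, so 12.975 dB of GR.
B: 12 dB over, compressed to 8 dB over, so 4 dB of GR.
Difference: 8.975 dB in favour of A.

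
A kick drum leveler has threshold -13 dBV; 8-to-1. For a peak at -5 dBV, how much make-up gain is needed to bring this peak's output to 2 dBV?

Overshoot 8 dB → 8/8 = 1 dB after compression, so the compressed level is -13 + 1 = -12 dBV.
Make-up = target − compressed = 2 − (-12) = 14 dB.

14 dB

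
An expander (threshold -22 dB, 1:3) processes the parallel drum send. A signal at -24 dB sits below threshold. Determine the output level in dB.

The input is 2 dB below the -22 dB threshold.
A 1:3 expander multiplies undershoot by 3: 2 × 3 = 6 dB below threshold.
Output = -22 − 6 = -28 dB.

-28 dB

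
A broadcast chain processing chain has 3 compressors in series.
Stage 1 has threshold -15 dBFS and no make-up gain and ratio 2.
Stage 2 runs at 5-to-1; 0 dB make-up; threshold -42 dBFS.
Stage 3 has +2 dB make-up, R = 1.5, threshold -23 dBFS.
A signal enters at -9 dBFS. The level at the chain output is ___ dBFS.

Stage 1: -9 dBFS is 6 dB over -15 dBFS; at 2:1 that becomes 3 dB over, giving -12 dBFS.
Stage 2: -12 dBFS is 30 dB over -42 dBFS; at 5:1 that becomes 6 dB over, giving -36 dBFS.
Stage 3: -36 dBFS ≤ -23 dBFS, so stage 3 doesn't engage; make-up brings it to -34 dBFS.

-34 dBFS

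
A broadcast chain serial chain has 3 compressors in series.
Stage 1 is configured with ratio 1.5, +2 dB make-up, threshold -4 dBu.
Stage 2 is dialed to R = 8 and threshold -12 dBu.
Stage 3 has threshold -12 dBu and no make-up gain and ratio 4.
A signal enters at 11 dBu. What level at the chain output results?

-11.375 dBu

Stage 1: 15 dB above -4 dBu, reduced 1.5:1 to 10 dB above → 6 dBu; +2 dB make-up → 8 dBu.
Stage 2: 8 dBu is 20 dB over -12 dBu; at 8:1 that becomes 2.5 dB over, giving -9.5 dBu.
Stage 3: -9.5 dBu is 2.5 dB over -12 dBu; at 4:1 that becomes 0.625 dB over, giving -11.375 dBu.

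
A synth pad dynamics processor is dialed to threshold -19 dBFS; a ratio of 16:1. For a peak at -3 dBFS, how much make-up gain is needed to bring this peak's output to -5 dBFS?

The peak compresses to -19 + 16/16 = -18 dBFS.
To reach -5 dBFS requires -5 − (-18) = 13 dB of make-up.

13 dB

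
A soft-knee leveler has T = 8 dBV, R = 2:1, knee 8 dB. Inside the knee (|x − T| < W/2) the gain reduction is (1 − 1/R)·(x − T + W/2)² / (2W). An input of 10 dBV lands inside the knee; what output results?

8.875 dBV

x − T + W/2 = 10 − 8 + 4 = 6.
GR = (1 − 1/2) × 6² / 16 = 0.5 × 36 / 16 = 1.125 dB.
Output = 10 − 1.125 = 8.875 dBV.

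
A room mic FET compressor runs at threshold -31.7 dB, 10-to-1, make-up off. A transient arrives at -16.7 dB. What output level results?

The input is 15 dB above the -31.7 dB threshold.
The 15 dB excess becomes 1.5 dB after 10:1 reduction.
That puts the output at -30.2 dB.

-30.2 dB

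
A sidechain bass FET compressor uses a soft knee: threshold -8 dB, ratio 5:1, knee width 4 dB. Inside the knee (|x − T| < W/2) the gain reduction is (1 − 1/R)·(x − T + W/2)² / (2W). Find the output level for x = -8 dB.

x − T + W/2 = -8 − (-8) + 2 = 2.
GR = (1 − 1/5) × 2² / 8 = 0.8 × 4 / 8 = 0.4 dB.
Output = -8 − 0.4 = -8.4 dB.

-8.4 dB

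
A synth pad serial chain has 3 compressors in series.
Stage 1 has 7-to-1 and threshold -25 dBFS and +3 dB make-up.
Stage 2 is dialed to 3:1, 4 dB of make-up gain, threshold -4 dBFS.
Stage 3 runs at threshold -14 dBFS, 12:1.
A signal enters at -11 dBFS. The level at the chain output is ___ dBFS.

-16 dBFS

Stage 1: overshoot 14 dB → 14/7 = 2 dB → -23 dBFS; +3 dB make-up → -20 dBFS.
Stage 2: below threshold (-20 ≤ -4); passes unchanged; make-up brings it to -16 dBFS.
Stage 3: below threshold (-16 ≤ -14); passes unchanged; output -16 dBFS.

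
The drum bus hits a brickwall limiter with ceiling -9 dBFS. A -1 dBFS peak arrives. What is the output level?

-9 dBFS

At ∞:1, everything above -9 dBFS is held at the ceiling.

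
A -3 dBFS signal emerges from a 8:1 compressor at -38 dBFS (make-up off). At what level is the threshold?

-43 dBFS

Let T be the threshold. Output overshoot = (input overshoot)/R, so -38 − T = (-3 − T)/8.
8·(-38 − T) = -3 − T → 7·T = -304 − (-3) = -301.
T = -301/7 = -43 dBFS.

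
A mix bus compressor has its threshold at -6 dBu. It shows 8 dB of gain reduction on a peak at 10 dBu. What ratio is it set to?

2:1

Input overshoot = 10 − (-6) = 16 dB.
Output overshoot = 16 − 8 = 8 dB.
Ratio = input overshoot / output overshoot = 16 / 8 = 2.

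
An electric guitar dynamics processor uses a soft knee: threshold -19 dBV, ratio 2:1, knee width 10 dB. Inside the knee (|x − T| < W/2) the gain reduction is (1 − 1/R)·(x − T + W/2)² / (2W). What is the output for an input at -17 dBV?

-18.225 dBV

x − T + W/2 = -17 − (-19) + 5 = 7.
GR = (1 − 1/2) × 7² / 20 = 0.5 × 49 / 20 = 1.225 dB.
Output = -17 − 1.225 = -18.225 dBV.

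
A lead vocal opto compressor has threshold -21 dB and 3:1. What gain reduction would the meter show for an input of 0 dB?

Overshoot = 0 − (-21) = 21 dB.
A 3:1 ratio leaves 7 dB of that excess.
So the signal is attenuated by 21 − 7 = 14 dB.

14 dB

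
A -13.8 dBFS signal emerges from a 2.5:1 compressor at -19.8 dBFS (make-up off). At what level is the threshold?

Input is 10 dB above T (since output overshoot × R = input overshoot: (-19.8 − T)·2.5 = -13.8 − T gives T = -23.8 dBFS).
Check: -23.8 + (-13.8 − (-23.8))/2.5 = -23.8 + 4 = -19.8 dBFS. ✓

-23.8 dBFS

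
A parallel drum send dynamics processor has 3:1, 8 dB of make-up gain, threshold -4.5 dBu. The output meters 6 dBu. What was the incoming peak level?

Stripping the +8 dB make-up gives -2 dBu at the gain stage.
That's 2.5 dB above the -4.5 dBu threshold.
Input overshoot = R × output overshoot = 7.5 dB → input = -4.5 + 7.5 = 3 dBu.

3 dBu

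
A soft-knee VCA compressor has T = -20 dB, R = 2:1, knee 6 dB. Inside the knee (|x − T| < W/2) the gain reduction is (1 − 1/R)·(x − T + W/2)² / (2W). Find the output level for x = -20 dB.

x − T + W/2 = -20 − (-20) + 3 = 3.
GR = (1 − 1/2) × 3² / 12 = 0.5 × 9 / 12 = 0.375 dB.
Output = -20 − 0.375 = -20.375 dB.

-20.375 dB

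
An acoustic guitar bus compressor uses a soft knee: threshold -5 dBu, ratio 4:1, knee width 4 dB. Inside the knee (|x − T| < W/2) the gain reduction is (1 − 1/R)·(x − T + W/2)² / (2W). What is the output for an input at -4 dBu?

-4.84375 dBu

x − T + W/2 = -4 − (-5) + 2 = 3.
GR = (1 − 1/4) × 3² / 8 = 0.75 × 9 / 8 = 0.84375 dB.
Output = -4 − 0.84375 = -4.84375 dBu.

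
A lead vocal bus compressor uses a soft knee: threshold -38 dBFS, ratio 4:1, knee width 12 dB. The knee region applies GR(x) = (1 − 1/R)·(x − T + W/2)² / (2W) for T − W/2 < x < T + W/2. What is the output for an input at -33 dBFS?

x − T + W/2 = -33 − (-38) + 6 = 11.
GR = (1 − 1/4) × 11² / 24 = 0.75 × 121 / 24 = 3.78125 dB.
Output = -33 − 3.78125 = -36.78125 dBFS.

-36.78125 dBFS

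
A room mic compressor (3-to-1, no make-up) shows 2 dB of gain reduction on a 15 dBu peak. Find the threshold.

12 dBu

Gain reduction = 15 − 13 = 2 dB; output overshoot = GR / (R − 1) = 2 / 2 = 1 dB.
Threshold = output − output overshoot = 13 − 1 = 12 dBu.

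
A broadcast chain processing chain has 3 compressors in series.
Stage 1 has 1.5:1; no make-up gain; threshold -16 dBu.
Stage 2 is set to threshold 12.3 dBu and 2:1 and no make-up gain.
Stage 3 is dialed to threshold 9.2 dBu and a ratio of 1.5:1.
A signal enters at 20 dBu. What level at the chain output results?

Stage 1: overshoot 36 dB → 36/1.5 = 24 dB → 8 dBu.
Stage 2: 8 dBu is at or below the 12.3 dBu threshold — no compression; output 8 dBu.
Stage 3: 8 dBu ≤ 9.2 dBu, so stage 3 doesn't engage; output 8 dBu.

8 dBu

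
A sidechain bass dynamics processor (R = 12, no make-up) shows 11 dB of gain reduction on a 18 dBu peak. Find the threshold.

6 dBu

Input is 12 dB above T (since output overshoot × R = input overshoot: (7 − T)·12 = 18 − T gives T = 6 dBu).
Check: 6 + (18 − 6)/12 = 6 + 1 = 7 dBu. ✓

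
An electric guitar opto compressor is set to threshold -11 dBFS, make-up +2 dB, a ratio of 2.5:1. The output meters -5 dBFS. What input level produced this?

Remove make-up: -5 − 2 = -7 dBFS.
Post-compression overshoot = -7 − (-11) = 4 dB.
Undo the ratio: input overshoot = 4 × 2.5 = 10 dB, giving input = -1 dBFS.

-1 dBFS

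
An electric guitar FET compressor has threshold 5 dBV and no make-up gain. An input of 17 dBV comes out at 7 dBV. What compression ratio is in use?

Input overshoot = 17 − 5 = 12 dB; output overshoot = 7 − 5 = 2 dB.
Ratio = 12 / 2 = 6.

6:1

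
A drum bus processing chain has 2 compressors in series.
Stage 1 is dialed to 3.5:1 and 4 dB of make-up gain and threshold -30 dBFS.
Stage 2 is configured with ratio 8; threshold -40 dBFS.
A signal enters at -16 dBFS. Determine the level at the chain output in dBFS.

Stage 1: 14 dB above -30 dBFS, reduced 3.5:1 to 4 dB above → -26 dBFS; +4 dB make-up → -22 dBFS.
Stage 2: 18 dB above -40 dBFS, reduced 8:1 to 2.25 dB above → -37.75 dBFS.

-37.75 dBFS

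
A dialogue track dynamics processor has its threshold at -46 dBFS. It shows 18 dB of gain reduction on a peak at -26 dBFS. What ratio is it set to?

10:1

Input overshoot = -26 − (-46) = 20 dB.
Output overshoot = 20 − 18 = 2 dB.
Ratio = input overshoot / output overshoot = 20 / 2 = 10.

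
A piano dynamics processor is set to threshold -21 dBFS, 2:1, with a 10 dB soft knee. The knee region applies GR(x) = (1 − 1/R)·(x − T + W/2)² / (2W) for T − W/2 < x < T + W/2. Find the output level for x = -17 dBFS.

x − T + W/2 = -17 − (-21) + 5 = 9.
GR = (1 − 1/2) × 9² / 20 = 0.5 × 81 / 20 = 2.025 dB.
Output = -17 − 2.025 = -19.025 dBFS.

-19.025 dBFS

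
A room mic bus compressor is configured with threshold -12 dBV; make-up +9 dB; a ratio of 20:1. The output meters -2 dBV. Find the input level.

8 dBV

Stripping the +9 dB make-up gives -11 dBV at the gain stage.
That's 1 dB above the -12 dBV threshold.
Input overshoot = R × output overshoot = 20 dB → input = -12 + 20 = 8 dBV.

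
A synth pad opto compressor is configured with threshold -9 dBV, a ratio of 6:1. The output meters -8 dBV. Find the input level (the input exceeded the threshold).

-3 dBV

Post-compression overshoot = -8 − (-9) = 1 dB.
Input overshoot = R × output overshoot = 6 dB → input = -9 + 6 = -3 dBV.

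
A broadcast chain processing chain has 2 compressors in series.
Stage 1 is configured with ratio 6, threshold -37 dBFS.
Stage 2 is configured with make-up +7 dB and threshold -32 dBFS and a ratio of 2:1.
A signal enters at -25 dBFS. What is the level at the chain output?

Stage 1: -25 dBFS is 12 dB over -37 dBFS; at 6:1 that becomes 2 dB over, giving -35 dBFS.
Stage 2: below threshold (-35 ≤ -32); passes unchanged; make-up brings it to -28 dBFS.

-28 dBFS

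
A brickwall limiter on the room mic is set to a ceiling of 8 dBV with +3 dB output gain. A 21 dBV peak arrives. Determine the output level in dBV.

At ∞:1, everything above 8 dBV is held at the ceiling.
Output gain then adds 3 dB: 8 + 3 = 11 dBV.

11 dBV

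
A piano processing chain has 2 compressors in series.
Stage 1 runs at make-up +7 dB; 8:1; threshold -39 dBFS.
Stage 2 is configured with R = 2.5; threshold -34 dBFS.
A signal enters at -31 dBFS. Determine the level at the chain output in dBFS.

Stage 1: -31 dBFS is 8 dB over -39 dBFS; at 8:1 that becomes 1 dB over, giving -38 dBFS; +7 dB make-up → -31 dBFS.
Stage 2: overshoot 3 dB → 3/2.5 = 1.2 dB → -32.8 dBFS.

-32.8 dBFS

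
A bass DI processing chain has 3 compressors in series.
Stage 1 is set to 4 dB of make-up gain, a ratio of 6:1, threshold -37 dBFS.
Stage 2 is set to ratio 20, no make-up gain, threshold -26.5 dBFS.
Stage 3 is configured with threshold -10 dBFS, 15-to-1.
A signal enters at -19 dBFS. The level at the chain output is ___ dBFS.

-30 dBFS

Stage 1: 18 dB above -37 dBFS, reduced 6:1 to 3 dB above → -34 dBFS; +4 dB make-up → -30 dBFS.
Stage 2: below threshold (-30 ≤ -26.5); passes unchanged; output -30 dBFS.
Stage 3: -30 dBFS is at or below the -10 dBFS threshold — no compression; output -30 dBFS.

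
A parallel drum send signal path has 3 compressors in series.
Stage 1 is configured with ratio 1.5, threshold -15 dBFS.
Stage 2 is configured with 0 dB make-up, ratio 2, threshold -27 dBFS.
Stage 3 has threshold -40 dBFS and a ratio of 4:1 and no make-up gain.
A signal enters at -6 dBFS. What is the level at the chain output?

Stage 1: overshoot 9 dB → 9/1.5 = 6 dB → -9 dBFS.
Stage 2: overshoot 18 dB → 18/2 = 9 dB → -18 dBFS.
Stage 3: 22 dB above -40 dBFS, reduced 4:1 to 5.5 dB above → -34.5 dBFS.

-34.5 dBFS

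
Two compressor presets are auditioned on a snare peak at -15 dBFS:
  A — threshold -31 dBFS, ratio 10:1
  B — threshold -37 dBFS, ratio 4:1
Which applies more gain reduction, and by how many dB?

B, by 2.1 dB

A: 16 dB over, compressed to 1.6 dB over, so 14.4 dB of GR.
B: 22 dB over, compressed to 5.5 dB over, so 16.5 dB of GR.
B reduces 2.1 dB more.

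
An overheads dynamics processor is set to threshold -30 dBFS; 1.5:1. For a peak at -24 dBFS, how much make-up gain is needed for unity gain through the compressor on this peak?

Without make-up, output = threshold + overshoot/1.5 = -30 + 4 = -26 dBFS.
Gap to target: 2 dB.

2 dB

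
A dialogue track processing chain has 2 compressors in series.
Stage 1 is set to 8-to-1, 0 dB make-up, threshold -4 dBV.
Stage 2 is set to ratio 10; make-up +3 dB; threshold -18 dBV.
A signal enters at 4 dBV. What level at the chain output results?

Stage 1: 4 dBV is 8 dB over -4 dBV; at 8:1 that becomes 1 dB over, giving -3 dBV.
Stage 2: 15 dB above -18 dBV, reduced 10:1 to 1.5 dB above → -16.5 dBV; +3 dB make-up → -13.5 dBV.

-13.5 dBV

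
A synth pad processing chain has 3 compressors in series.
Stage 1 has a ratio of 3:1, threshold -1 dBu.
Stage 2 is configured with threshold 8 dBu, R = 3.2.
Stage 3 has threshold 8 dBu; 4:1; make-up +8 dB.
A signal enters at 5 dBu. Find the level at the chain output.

9 dBu

Stage 1: 6 dB above -1 dBu, reduced 3:1 to 2 dB above → 1 dBu.
Stage 2: below threshold (1 ≤ 8); passes unchanged; output 1 dBu.
Stage 3: 1 dBu ≤ 8 dBu, so stage 3 doesn't engage; make-up brings it to 9 dBu.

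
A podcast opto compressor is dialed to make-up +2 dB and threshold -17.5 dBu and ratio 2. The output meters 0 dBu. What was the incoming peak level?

13.5 dBu

Stripping the +2 dB make-up gives -2 dBu at the gain stage.
That's 15.5 dB above the -17.5 dBu threshold.
Input overshoot = R × output overshoot = 31 dB → input = -17.5 + 31 = 13.5 dBu.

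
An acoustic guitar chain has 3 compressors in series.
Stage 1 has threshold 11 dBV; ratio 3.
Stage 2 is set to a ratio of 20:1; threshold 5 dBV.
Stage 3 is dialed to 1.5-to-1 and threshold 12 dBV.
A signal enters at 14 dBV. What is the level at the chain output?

5.35 dBV

Stage 1: 14 dBV is 3 dB over 11 dBV; at 3:1 that becomes 1 dB over, giving 12 dBV.
Stage 2: overshoot 7 dB → 7/20 = 0.35 dB → 5.35 dBV.
Stage 3: below threshold (5.35 ≤ 12); passes unchanged; output 5.35 dBV.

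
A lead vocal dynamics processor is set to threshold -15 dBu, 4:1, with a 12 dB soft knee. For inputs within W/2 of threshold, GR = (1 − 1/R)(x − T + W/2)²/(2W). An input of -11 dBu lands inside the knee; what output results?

x − T + W/2 = -11 − (-15) + 6 = 10.
GR = (1 − 1/4) × 10² / 24 = 0.75 × 100 / 24 = 3.125 dB.
Output = -11 − 3.125 = -14.125 dBu.

-14.125 dBu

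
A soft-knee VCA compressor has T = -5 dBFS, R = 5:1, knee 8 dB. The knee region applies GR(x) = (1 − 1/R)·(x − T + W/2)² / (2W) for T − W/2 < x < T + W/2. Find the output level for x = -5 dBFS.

x − T + W/2 = -5 − (-5) + 4 = 4.
GR = (1 − 1/5) × 4² / 16 = 0.8 × 16 / 16 = 0.8 dB.
Output = -5 − 0.8 = -5.8 dBFS.

-5.8 dBFS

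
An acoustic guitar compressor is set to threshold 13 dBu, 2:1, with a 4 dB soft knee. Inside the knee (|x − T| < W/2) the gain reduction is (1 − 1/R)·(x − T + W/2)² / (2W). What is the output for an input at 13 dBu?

12.75 dBu

x − T + W/2 = 13 − 13 + 2 = 2.
GR = (1 − 1/2) × 2² / 8 = 0.5 × 4 / 8 = 0.25 dB.
Output = 13 − 0.25 = 12.75 dBu.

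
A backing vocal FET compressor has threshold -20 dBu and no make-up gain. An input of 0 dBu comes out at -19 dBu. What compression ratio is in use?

Input overshoot = 0 − (-20) = 20 dB; output overshoot = -19 − (-20) = 1 dB.
Ratio = 20 / 1 = 20.

20:1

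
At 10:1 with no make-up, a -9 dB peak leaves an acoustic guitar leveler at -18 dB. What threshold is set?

-19 dB

Let T be the threshold. Output overshoot = (input overshoot)/R, so -18 − T = (-9 − T)/10.
10·(-18 − T) = -9 − T → 9·T = -180 − (-9) = -171.
T = -171/9 = -19 dB.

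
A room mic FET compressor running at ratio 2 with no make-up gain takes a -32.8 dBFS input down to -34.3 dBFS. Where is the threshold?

Let T be the threshold. Output overshoot = (input overshoot)/R, so -34.3 − T = (-32.8 − T)/2.
2·(-34.3 − T) = -32.8 − T → 1·T = -68.6 − (-32.8) = -35.8.
T = -35.8/1 = -35.8 dBFS.

-35.8 dBFS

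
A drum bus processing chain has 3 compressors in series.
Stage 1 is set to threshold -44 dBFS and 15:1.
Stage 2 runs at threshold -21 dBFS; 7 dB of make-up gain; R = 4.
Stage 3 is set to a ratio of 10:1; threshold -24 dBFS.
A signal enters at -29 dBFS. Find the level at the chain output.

Stage 1: 15 dB above -44 dBFS, reduced 15:1 to 1 dB above → -43 dBFS.
Stage 2: -43 dBFS is at or below the -21 dBFS threshold — no compression; make-up brings it to -36 dBFS.
Stage 3: below threshold (-36 ≤ -24); passes unchanged; output -36 dBFS.

-36 dBFS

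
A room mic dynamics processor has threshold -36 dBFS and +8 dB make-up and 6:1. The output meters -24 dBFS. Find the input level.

-12 dBFS

Before make-up, the level was -24 − 8 = -32 dBFS.
Post-compression overshoot = -32 − (-36) = 4 dB.
Input overshoot = R × output overshoot = 24 dB → input = -36 + 24 = -12 dBFS.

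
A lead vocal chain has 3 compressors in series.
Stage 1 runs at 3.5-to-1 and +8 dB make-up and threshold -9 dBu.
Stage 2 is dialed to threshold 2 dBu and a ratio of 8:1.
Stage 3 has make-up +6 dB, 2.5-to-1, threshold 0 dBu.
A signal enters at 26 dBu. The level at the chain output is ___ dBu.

Stage 1: overshoot 35 dB → 35/3.5 = 10 dB → 1 dBu; +8 dB make-up → 9 dBu.
Stage 2: 7 dB above 2 dBu, reduced 8:1 to 0.875 dB above → 2.875 dBu.
Stage 3: overshoot 2.875 dB → 2.875/2.5 = 1.15 dB → 1.15 dBu; +6 dB make-up → 7.15 dBu.

7.15 dBu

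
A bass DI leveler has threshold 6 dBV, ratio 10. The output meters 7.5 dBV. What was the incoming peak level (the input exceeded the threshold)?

21 dBV

That's 1.5 dB above the 6 dBV threshold.
Input overshoot = R × output overshoot = 15 dB → input = 6 + 15 = 21 dBV.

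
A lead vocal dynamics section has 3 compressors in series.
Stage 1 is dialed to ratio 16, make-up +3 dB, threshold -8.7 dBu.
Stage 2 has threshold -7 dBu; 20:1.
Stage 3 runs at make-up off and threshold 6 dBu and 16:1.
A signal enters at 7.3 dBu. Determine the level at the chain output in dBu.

-6.885 dBu

Stage 1: 16 dB above -8.7 dBu, reduced 16:1 to 1 dB above → -7.7 dBu; +3 dB make-up → -4.7 dBu.
Stage 2: 2.3 dB above -7 dBu, reduced 20:1 to 0.115 dB above → -6.885 dBu.
Stage 3: below threshold (-6.885 ≤ 6); passes unchanged; output -6.885 dBu.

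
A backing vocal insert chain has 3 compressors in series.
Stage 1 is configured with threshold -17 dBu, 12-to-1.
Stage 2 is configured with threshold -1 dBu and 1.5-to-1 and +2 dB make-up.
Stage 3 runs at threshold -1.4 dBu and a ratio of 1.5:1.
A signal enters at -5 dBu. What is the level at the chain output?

Stage 1: 12 dB above -17 dBu, reduced 12:1 to 1 dB above → -16 dBu.
Stage 2: -16 dBu ≤ -1 dBu, so stage 2 doesn't engage; make-up brings it to -14 dBu.
Stage 3: below threshold (-14 ≤ -1.4); passes unchanged; output -14 dBu.

-14 dBu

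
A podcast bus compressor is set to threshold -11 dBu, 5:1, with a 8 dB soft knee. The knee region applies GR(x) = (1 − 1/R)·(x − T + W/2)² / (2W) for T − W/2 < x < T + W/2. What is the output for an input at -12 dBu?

x − T + W/2 = -12 − (-11) + 4 = 3.
GR = (1 − 1/5) × 3² / 16 = 0.8 × 9 / 16 = 0.45 dB.
Output = -12 − 0.45 = -12.45 dBu.

-12.45 dBu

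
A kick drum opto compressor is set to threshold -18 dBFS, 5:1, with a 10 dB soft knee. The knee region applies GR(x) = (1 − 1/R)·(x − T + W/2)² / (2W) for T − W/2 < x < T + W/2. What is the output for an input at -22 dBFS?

-22.04 dBFS

x − T + W/2 = -22 − (-18) + 5 = 1.
GR = (1 − 1/5) × 1² / 20 = 0.8 × 1 / 20 = 0.04 dB.
Output = -22 − 0.04 = -22.04 dBFS.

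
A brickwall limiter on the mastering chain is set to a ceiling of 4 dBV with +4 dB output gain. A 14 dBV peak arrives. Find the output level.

At ∞:1, everything above 4 dBV is held at the ceiling.
Output gain then adds 4 dB: 4 + 4 = 8 dBV.

8 dBV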